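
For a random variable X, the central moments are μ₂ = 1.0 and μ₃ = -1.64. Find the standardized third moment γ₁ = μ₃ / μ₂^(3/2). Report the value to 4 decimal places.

σ = √μ₂ = √1.0 = 1.00000
σ³ = μ₂^(3/2) = 1.00000
γ₁ = μ₃/σ³ = -1.64 / 1.00000 ≈ -1.6400

-1.6400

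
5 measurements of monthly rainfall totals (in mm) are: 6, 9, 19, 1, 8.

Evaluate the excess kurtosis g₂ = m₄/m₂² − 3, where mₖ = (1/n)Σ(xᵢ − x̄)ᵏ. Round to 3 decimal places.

-0.486

x̄ = 8.6000
Σ(xᵢ − x̄)² = 173.2000 ⇒ m₂ = 34.64000
Σ(xᵢ − x̄)⁴ = 15080.6560 ⇒ m₄ = 3016.13120
m₂² = 1199.92960
g₂ = m₄/m₂² − 3 = 2.51359 − 3 ≈ -0.486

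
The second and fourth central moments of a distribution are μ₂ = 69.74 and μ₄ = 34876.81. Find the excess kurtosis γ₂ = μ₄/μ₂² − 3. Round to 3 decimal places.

4.171

μ₂² = 69.74² = 4863.66760
μ₄/μ₂² = 34876.81 / 4863.66760 = 7.17089
γ₂ = 7.17089 − 3 ≈ 4.171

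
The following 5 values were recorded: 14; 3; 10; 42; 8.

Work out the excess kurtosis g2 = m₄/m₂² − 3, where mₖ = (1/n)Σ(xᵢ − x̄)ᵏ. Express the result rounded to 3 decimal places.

x̄ = 15.4000
Σ(xᵢ − x̄)² = 947.2000 ⇒ m₂ = 189.44000
Σ(xᵢ − x̄)⁴ = 528136.0960 ⇒ m₄ = 105627.21920
m₂² = 35887.51360
g2 = m₄/m₂² − 3 = 2.94329 − 3 ≈ -0.057

-0.057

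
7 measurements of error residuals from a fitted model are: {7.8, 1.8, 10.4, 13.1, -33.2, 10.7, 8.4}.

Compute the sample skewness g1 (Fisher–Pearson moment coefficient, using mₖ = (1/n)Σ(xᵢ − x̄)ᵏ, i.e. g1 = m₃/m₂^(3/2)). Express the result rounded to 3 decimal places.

x̄ = (7.8 + 1.8 + 10.4 + 13.1 - 33.2 + 10.7 + 8.4) / 7 = 2.7143
deviations (xᵢ − x̄): 5.0857, -0.9143, 7.6857, 10.3857, -35.9143, 7.9857, 5.6857
Σ(xᵢ − x̄)² = 1579.5686 ⇒ m₂ = 1579.5686/7 = 225.65265
Σ(xᵢ − x̄)³ = -43925.4628 ⇒ m₃ = -43925.4628/7 = -6275.06612
m₂^(3/2) = 225.65265^(1.5) = 3389.69534
g1 = m₃ / m₂^(3/2) = -6275.06612 / 3389.69534 ≈ -1.851

-1.851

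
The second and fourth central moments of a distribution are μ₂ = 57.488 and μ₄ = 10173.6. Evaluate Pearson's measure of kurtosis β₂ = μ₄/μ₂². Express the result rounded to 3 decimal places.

3.078

μ₂² = 57.488² = 3304.87014
μ₄/μ₂² = 10173.6 / 3304.87014 = 3.07837
β₂ ≈ 3.078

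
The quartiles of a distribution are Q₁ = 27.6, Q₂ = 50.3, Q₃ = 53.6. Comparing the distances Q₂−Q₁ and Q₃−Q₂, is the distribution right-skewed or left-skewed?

Q₂ − Q₁ = 22.7;  Q₃ − Q₂ = 3.3
Q₂ − Q₁ > Q₃ − Q₂ ⇒ the lower half is more spread out ⇒ left-skewed.

left-skewed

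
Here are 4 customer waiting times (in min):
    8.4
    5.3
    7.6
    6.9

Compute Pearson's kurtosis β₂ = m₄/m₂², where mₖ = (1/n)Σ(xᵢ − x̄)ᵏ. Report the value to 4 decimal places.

1.8851

x̄ = 7.0500
Σ(xᵢ − x̄)² = 5.2100 ⇒ m₂ = 1.30250
Σ(xᵢ − x̄)⁴ = 12.7924 ⇒ m₄ = 3.19811
m₂² = 1.69651
β₂ = m₄/m₂² = 3.19811 / 1.69651 ≈ 1.8851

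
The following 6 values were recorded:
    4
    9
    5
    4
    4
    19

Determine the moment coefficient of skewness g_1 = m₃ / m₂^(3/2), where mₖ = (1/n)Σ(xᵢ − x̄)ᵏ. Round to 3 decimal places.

x̄ = (4 + 9 + 5 + 4 + 4 + 19) / 6 = 7.5000
deviations (xᵢ − x̄): -3.5000, 1.5000, -2.5000, -3.5000, -3.5000, 11.5000
Σ(xᵢ − x̄)² = 177.5000 ⇒ m₂ = 177.5000/6 = 29.58333
Σ(xᵢ − x̄)³ = 1380.0000 ⇒ m₃ = 1380.0000/6 = 230.00000
m₂^(3/2) = 29.58333^(1.5) = 160.90542
g_1 = m₃ / m₂^(3/2) = 230.00000 / 160.90542 ≈ 1.429

1.429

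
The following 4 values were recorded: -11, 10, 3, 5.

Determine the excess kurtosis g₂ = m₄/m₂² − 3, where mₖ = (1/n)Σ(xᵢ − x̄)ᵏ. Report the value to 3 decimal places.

-0.884

x̄ = 1.7500
Σ(xᵢ − x̄)² = 242.7500 ⇒ m₂ = 60.68750
Σ(xᵢ − x̄)⁴ = 31173.0781 ⇒ m₄ = 7793.26953
m₂² = 3682.97266
g₂ = m₄/m₂² − 3 = 2.11603 − 3 ≈ -0.884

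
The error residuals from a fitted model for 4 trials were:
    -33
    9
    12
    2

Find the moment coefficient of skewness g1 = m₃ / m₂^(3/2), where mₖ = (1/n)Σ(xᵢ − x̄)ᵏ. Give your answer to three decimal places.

-1.020

x̄ = (-33 + 9 + 12 + 2) / 4 = -2.5000
deviations (xᵢ − x̄): -30.5000, 11.5000, 14.5000, 4.5000
Σ(xᵢ − x̄)² = 1293.0000 ⇒ m₂ = 1293.0000/4 = 323.25000
Σ(xᵢ − x̄)³ = -23712.0000 ⇒ m₃ = -23712.0000/4 = -5928.00000
m₂^(3/2) = 323.25000^(1.5) = 5811.76172
g1 = m₃ / m₂^(3/2) = -5928.00000 / 5811.76172 ≈ -1.020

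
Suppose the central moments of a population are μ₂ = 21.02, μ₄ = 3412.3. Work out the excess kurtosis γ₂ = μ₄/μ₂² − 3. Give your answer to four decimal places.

4.7229

μ₂² = 21.02² = 441.84040
μ₄/μ₂² = 3412.3 / 441.84040 = 7.72292
γ₂ = 7.72292 − 3 ≈ 4.7229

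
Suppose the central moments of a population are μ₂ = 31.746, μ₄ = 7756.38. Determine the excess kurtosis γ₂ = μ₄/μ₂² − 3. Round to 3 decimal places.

μ₂² = 31.746² = 1007.80852
μ₄/μ₂² = 7756.38 / 1007.80852 = 7.69628
γ₂ = 7.69628 − 3 ≈ 4.696

4.696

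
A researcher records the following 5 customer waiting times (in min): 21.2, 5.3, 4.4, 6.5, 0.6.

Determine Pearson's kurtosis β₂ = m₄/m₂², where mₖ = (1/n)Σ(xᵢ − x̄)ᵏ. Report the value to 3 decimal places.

2.923

x̄ = 7.6000
Σ(xᵢ − x̄)² = 250.7000 ⇒ m₂ = 50.14000
Σ(xᵢ − x̄)⁴ = 36745.5074 ⇒ m₄ = 7349.10148
m₂² = 2514.01960
β₂ = m₄/m₂² = 7349.10148 / 2514.01960 ≈ 2.923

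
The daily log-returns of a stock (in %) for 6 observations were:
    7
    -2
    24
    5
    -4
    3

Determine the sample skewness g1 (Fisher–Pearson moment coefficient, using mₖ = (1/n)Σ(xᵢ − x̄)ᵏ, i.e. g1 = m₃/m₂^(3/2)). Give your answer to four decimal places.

1.1125

x̄ = (7 - 2 + 24 + 5 - 4 + 3) / 6 = 5.5000
deviations (xᵢ − x̄): 1.5000, -7.5000, 18.5000, -0.5000, -9.5000, -2.5000
Σ(xᵢ − x̄)² = 497.5000 ⇒ m₂ = 497.5000/6 = 82.91667
Σ(xᵢ − x̄)³ = 5040.0000 ⇒ m₃ = 5040.0000/6 = 840.00000
m₂^(3/2) = 82.91667^(1.5) = 755.02747
g1 = m₃ / m₂^(3/2) = 840.00000 / 755.02747 ≈ 1.1125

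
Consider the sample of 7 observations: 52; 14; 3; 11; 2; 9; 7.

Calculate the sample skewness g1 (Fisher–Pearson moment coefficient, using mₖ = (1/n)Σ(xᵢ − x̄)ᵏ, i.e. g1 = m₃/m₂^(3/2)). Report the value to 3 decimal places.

x̄ = (52 + 14 + 3 + 11 + 2 + 9 + 7) / 7 = 14.0000
deviations (xᵢ − x̄): 38.0000, 0.0000, -11.0000, -3.0000, -12.0000, -5.0000, -7.0000
Σ(xᵢ − x̄)² = 1792.0000 ⇒ m₂ = 1792.0000/7 = 256.00000
Σ(xᵢ − x̄)³ = 51318.0000 ⇒ m₃ = 51318.0000/7 = 7331.14286
m₂^(3/2) = 256.00000^(1.5) = 4096.00000
g1 = m₃ / m₂^(3/2) = 7331.14286 / 4096.00000 ≈ 1.790

1.790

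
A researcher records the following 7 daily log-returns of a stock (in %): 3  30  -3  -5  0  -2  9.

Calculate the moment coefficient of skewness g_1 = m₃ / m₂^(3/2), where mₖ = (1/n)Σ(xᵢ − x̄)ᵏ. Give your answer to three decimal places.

1.499

x̄ = (3 + 30 - 3 - 5 + 0 - 2 + 9) / 7 = 4.5714
deviations (xᵢ − x̄): -1.5714, 25.4286, -7.5714, -9.5714, -4.5714, -6.5714, 4.4286
Σ(xᵢ − x̄)² = 881.7143 ⇒ m₂ = 881.7143/7 = 125.95918
Σ(xᵢ − x̄)³ = 14835.1837 ⇒ m₃ = 14835.1837/7 = 2119.31195
m₂^(3/2) = 125.95918^(1.5) = 1413.65930
g_1 = m₃ / m₂^(3/2) = 2119.31195 / 1413.65930 ≈ 1.499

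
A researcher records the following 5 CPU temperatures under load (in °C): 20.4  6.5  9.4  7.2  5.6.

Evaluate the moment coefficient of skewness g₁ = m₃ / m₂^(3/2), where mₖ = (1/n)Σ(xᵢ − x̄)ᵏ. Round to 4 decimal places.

x̄ = (20.4 + 6.5 + 9.4 + 7.2 + 5.6) / 5 = 9.8200
deviations (xᵢ − x̄): 10.5800, -3.3200, -0.4200, -2.6200, -4.2200
Σ(xᵢ − x̄)² = 147.8080 ⇒ m₂ = 147.8080/5 = 29.56160
Σ(xᵢ − x̄)³ = 1054.4825 ⇒ m₃ = 1054.4825/5 = 210.89650
m₂^(3/2) = 29.56160^(1.5) = 160.72813
g₁ = m₃ / m₂^(3/2) = 210.89650 / 160.72813 ≈ 1.3121

1.3121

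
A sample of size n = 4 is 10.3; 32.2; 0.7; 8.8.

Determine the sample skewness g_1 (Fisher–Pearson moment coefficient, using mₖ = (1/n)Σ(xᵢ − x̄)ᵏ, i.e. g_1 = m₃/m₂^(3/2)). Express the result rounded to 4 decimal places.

0.8057

x̄ = (10.3 + 32.2 + 0.7 + 8.8) / 4 = 13.0000
deviations (xᵢ − x̄): -2.7000, 19.2000, -12.3000, -4.2000
Σ(xᵢ − x̄)² = 544.8600 ⇒ m₂ = 544.8600/4 = 136.21500
Σ(xᵢ − x̄)³ = 5123.2500 ⇒ m₃ = 5123.2500/4 = 1280.81250
m₂^(3/2) = 136.21500^(1.5) = 1589.78137
g_1 = m₃ / m₂^(3/2) = 1280.81250 / 1589.78137 ≈ 0.8057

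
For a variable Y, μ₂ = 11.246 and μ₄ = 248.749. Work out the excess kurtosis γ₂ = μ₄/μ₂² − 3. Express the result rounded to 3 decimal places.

-1.033

μ₂² = 11.246² = 126.47252
μ₄/μ₂² = 248.749 / 126.47252 = 1.96682
γ₂ = 1.96682 − 3 ≈ -1.033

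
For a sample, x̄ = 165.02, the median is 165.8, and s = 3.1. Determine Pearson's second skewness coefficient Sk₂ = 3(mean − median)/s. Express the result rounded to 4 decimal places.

-0.7548

Sk₂ = 3(165.02 − 165.8) / 3.1 = 3 × -0.7800 / 3.1
    = -2.3400 / 3.1 ≈ -0.7548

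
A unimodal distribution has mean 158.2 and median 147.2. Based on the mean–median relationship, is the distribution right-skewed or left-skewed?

right-skewed

mean − median = 158.2 − 147.2 = 11.0
mean > median ⇒ the longer tail is on the right ⇒ right-skewed (positively skewed).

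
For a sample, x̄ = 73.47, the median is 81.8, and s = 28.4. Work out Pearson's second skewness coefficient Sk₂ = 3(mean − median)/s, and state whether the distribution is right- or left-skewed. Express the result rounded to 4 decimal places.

-0.8799, left-skewed

Sk₂ = 3(73.47 − 81.8) / 28.4 = 3 × -8.3300 / 28.4
    = -24.9900 / 28.4 ≈ -0.8799
Sk₂ < 0 ⇒ mean < median ⇒ left-skewed (negative skew).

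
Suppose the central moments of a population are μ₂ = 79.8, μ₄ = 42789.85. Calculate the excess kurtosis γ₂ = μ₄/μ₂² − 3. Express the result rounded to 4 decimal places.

3.7195

μ₂² = 79.8² = 6368.04000
μ₄/μ₂² = 42789.85 / 6368.04000 = 6.71947
γ₂ = 6.71947 − 3 ≈ 3.7195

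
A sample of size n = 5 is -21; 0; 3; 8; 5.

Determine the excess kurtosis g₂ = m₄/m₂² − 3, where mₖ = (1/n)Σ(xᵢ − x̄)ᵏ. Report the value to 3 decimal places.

x̄ = -1.0000
Σ(xᵢ − x̄)² = 534.0000 ⇒ m₂ = 106.80000
Σ(xᵢ − x̄)⁴ = 168114.0000 ⇒ m₄ = 33622.80000
m₂² = 11406.24000
g₂ = m₄/m₂² − 3 = 2.94775 − 3 ≈ -0.052

-0.052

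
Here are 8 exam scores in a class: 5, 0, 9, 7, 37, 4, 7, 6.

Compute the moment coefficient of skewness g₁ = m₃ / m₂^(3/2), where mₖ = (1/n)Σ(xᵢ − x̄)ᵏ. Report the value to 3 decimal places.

2.016

x̄ = (5 + 0 + 9 + 7 + 37 + 4 + 7 + 6) / 8 = 9.3750
deviations (xᵢ − x̄): -4.3750, -9.3750, -0.3750, -2.3750, 27.6250, -5.3750, -2.3750, -3.3750
Σ(xᵢ − x̄)² = 921.8750 ⇒ m₂ = 921.8750/8 = 115.23438
Σ(xᵢ − x̄)³ = 19953.4688 ⇒ m₃ = 19953.4688/8 = 2494.18359
m₂^(3/2) = 115.23438^(1.5) = 1237.00962
g₁ = m₃ / m₂^(3/2) = 2494.18359 / 1237.00962 ≈ 2.016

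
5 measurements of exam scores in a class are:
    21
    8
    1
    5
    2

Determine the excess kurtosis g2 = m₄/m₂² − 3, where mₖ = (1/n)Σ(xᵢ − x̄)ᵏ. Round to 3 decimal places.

x̄ = 7.4000
Σ(xᵢ − x̄)² = 261.2000 ⇒ m₂ = 52.24000
Σ(xᵢ − x̄)⁴ = 36771.5360 ⇒ m₄ = 7354.30720
m₂² = 2729.01760
g2 = m₄/m₂² − 3 = 2.69486 − 3 ≈ -0.305

-0.305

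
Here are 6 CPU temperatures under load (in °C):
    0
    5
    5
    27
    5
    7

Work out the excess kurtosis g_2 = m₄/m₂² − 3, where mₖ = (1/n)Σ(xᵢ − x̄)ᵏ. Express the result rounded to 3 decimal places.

0.820

x̄ = 8.1667
Σ(xᵢ − x̄)² = 452.8333 ⇒ m₂ = 75.47222
Σ(xᵢ − x̄)⁴ = 130559.8194 ⇒ m₄ = 21759.96991
m₂² = 5696.05633
g_2 = m₄/m₂² − 3 = 3.82018 − 3 ≈ 0.820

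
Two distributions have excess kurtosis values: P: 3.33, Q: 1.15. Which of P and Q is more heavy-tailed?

P

Higher excess kurtosis ⇒ heavier tails relative to the normal distribution.
3.33 vs 1.15: the larger is 3.33, so P has heavier tails.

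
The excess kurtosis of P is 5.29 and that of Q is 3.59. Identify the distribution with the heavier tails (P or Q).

P

Higher excess kurtosis ⇒ heavier tails relative to the normal distribution.
5.29 vs 3.59: the larger is 5.29, so P has heavier tails.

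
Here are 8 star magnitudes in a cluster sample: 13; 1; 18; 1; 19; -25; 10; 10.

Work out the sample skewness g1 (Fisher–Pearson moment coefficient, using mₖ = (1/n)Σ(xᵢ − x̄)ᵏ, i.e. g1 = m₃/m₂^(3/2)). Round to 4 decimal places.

-1.3492

x̄ = (13 + 1 + 18 + 1 + 19 - 25 + 10 + 10) / 8 = 5.8750
deviations (xᵢ − x̄): 7.1250, -4.8750, 12.1250, -4.8750, 13.1250, -30.8750, 4.1250, 4.1250
Σ(xᵢ − x̄)² = 1404.8750 ⇒ m₂ = 1404.8750/8 = 175.60938
Σ(xᵢ − x̄)³ = -25118.1563 ⇒ m₃ = -25118.1563/8 = -3139.76953
m₂^(3/2) = 175.60938^(1.5) = 2327.13483
g1 = m₃ / m₂^(3/2) = -3139.76953 / 2327.13483 ≈ -1.3492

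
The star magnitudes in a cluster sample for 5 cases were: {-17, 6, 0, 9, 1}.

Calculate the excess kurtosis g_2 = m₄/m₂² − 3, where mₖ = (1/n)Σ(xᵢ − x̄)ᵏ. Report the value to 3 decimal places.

x̄ = -0.2000
Σ(xᵢ − x̄)² = 406.8000 ⇒ m₂ = 81.36000
Σ(xᵢ − x̄)⁴ = 88303.0560 ⇒ m₄ = 17660.61120
m₂² = 6619.44960
g_2 = m₄/m₂² − 3 = 2.66799 − 3 ≈ -0.332

-0.332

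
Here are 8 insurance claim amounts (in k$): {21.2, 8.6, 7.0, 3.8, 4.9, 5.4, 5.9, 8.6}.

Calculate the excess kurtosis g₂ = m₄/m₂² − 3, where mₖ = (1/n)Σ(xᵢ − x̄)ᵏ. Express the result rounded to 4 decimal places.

2.1208

x̄ = 8.1750
Σ(xᵢ − x̄)² = 214.1350 ⇒ m₂ = 26.76687
Σ(xᵢ − x̄)⁴ = 29350.7952 ⇒ m₄ = 3668.84940
m₂² = 716.46560
g₂ = m₄/m₂² − 3 = 5.12076 − 3 ≈ 2.1208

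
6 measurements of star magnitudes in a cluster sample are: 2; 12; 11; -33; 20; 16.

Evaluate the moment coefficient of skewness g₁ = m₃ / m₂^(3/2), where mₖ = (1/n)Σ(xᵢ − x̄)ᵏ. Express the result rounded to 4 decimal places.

-1.4311

x̄ = (2 + 12 + 11 - 33 + 20 + 16) / 6 = 4.6667
deviations (xᵢ − x̄): -2.6667, 7.3333, 6.3333, -37.6667, 15.3333, 11.3333
Σ(xᵢ − x̄)² = 1883.3333 ⇒ m₂ = 1883.3333/6 = 313.88889
Σ(xᵢ − x̄)³ = -47750.4444 ⇒ m₃ = -47750.4444/6 = -7958.40741
m₂^(3/2) = 313.88889^(1.5) = 5561.14110
g₁ = m₃ / m₂^(3/2) = -7958.40741 / 5561.14110 ≈ -1.4311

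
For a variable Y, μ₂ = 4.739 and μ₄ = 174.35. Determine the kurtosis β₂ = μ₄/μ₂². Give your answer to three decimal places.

μ₂² = 4.739² = 22.45812
μ₄/μ₂² = 174.35 / 22.45812 = 7.76334
β₂ ≈ 7.763

7.763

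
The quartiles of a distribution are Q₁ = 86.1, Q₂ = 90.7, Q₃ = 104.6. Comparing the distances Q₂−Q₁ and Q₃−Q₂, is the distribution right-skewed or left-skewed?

right-skewed

Q₂ − Q₁ = 4.6;  Q₃ − Q₂ = 13.9
Q₃ − Q₂ > Q₂ − Q₁ ⇒ the upper half is more spread out ⇒ right-skewed.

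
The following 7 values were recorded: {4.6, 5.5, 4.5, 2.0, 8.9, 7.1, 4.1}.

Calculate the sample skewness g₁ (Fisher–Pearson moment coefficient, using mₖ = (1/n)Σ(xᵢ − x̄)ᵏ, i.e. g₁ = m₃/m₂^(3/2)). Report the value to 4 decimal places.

x̄ = (4.6 + 5.5 + 4.5 + 2.0 + 8.9 + 7.1 + 4.1) / 7 = 5.2429
deviations (xᵢ − x̄): -0.6429, 0.2571, -0.7429, -3.2429, 3.6571, 1.8571, -1.1429
Σ(xᵢ − x̄)² = 29.6771 ⇒ m₂ = 29.6771/7 = 4.23959
Σ(xᵢ − x̄)³ = 19.0648 ⇒ m₃ = 19.0648/7 = 2.72355
m₂^(3/2) = 4.23959^(1.5) = 8.72943
g₁ = m₃ / m₂^(3/2) = 2.72355 / 8.72943 ≈ 0.3120

0.3120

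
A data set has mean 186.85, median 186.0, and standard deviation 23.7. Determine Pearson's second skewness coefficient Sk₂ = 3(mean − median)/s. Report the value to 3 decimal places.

Sk₂ = 3(186.85 − 186.0) / 23.7 = 3 × 0.8500 / 23.7
    = 2.5500 / 23.7 ≈ 0.108

0.108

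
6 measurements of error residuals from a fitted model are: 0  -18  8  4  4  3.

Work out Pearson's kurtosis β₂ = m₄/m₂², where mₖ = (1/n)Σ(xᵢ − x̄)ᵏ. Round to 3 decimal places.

x̄ = 0.1667
Σ(xᵢ − x̄)² = 428.8333 ⇒ m₂ = 71.47222
Σ(xᵢ − x̄)⁴ = 113179.8194 ⇒ m₄ = 18863.30324
m₂² = 5108.27855
β₂ = m₄/m₂² = 18863.30324 / 5108.27855 ≈ 3.693

3.693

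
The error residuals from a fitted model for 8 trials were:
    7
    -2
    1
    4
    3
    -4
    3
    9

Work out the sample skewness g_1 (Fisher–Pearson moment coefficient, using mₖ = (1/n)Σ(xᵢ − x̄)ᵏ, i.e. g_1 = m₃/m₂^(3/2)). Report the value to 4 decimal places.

x̄ = (7 - 2 + 1 + 4 + 3 - 4 + 3 + 9) / 8 = 2.6250
deviations (xᵢ − x̄): 4.3750, -4.6250, -1.6250, 1.3750, 0.3750, -6.6250, 0.3750, 6.3750
Σ(xᵢ − x̄)² = 129.8750 ⇒ m₂ = 129.8750/8 = 16.23438
Σ(xᵢ − x̄)³ = -48.4688 ⇒ m₃ = -48.4688/8 = -6.05859
m₂^(3/2) = 16.23438^(1.5) = 65.41139
g_1 = m₃ / m₂^(3/2) = -6.05859 / 65.41139 ≈ -0.0926

-0.0926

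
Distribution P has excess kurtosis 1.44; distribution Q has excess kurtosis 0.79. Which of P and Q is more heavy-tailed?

Higher excess kurtosis ⇒ heavier tails relative to the normal distribution.
1.44 vs 0.79: the larger is 1.44, so P has heavier tails.

P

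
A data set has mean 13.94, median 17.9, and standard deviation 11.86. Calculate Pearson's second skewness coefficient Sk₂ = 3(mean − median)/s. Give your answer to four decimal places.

-1.0017

Sk₂ = 3(13.94 − 17.9) / 11.86 = 3 × -3.9600 / 11.86
    = -11.8800 / 11.86 ≈ -1.0017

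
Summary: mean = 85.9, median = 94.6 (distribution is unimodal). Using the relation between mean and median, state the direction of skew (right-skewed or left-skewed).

mean − median = 85.9 − 94.6 = -8.7
mean < median ⇒ the longer tail is on the left ⇒ left-skewed (negatively skewed).

left-skewed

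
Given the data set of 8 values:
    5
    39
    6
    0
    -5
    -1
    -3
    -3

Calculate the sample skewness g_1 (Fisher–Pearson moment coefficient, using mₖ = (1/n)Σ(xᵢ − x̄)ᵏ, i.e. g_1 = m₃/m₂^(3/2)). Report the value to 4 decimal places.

1.9569

x̄ = (5 + 39 + 6 + 0 - 5 - 1 - 3 - 3) / 8 = 4.7500
deviations (xᵢ − x̄): 0.2500, 34.2500, 1.2500, -4.7500, -9.7500, -5.7500, -7.7500, -7.7500
Σ(xᵢ − x̄)² = 1445.5000 ⇒ m₂ = 1445.5000/8 = 180.68750
Σ(xᵢ − x̄)³ = 38024.2500 ⇒ m₃ = 38024.2500/8 = 4753.03125
m₂^(3/2) = 180.68750^(1.5) = 2428.80229
g_1 = m₃ / m₂^(3/2) = 4753.03125 / 2428.80229 ≈ 1.9569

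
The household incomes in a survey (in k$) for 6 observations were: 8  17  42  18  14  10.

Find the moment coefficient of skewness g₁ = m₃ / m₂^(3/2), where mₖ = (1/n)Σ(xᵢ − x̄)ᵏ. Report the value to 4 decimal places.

x̄ = (8 + 17 + 42 + 18 + 14 + 10) / 6 = 18.1667
deviations (xᵢ − x̄): -10.1667, -1.1667, 23.8333, -0.1667, -4.1667, -8.1667
Σ(xᵢ − x̄)² = 756.8333 ⇒ m₂ = 756.8333/6 = 126.13889
Σ(xᵢ − x̄)³ = 11868.5556 ⇒ m₃ = 11868.5556/6 = 1978.09259
m₂^(3/2) = 126.13889^(1.5) = 1416.68567
g₁ = m₃ / m₂^(3/2) = 1978.09259 / 1416.68567 ≈ 1.3963

1.3963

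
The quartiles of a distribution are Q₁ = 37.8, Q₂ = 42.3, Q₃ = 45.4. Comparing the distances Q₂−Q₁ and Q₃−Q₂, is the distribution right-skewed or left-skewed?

left-skewed

Q₂ − Q₁ = 4.5;  Q₃ − Q₂ = 3.1
Q₂ − Q₁ > Q₃ − Q₂ ⇒ the lower half is more spread out ⇒ left-skewed.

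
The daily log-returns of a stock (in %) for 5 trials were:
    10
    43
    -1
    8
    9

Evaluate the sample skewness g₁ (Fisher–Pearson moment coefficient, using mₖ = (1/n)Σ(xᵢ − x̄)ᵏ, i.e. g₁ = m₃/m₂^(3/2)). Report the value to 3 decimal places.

x̄ = (10 + 43 - 1 + 8 + 9) / 5 = 13.8000
deviations (xᵢ − x̄): -3.8000, 29.2000, -14.8000, -5.8000, -4.8000
Σ(xᵢ − x̄)² = 1142.8000 ⇒ m₂ = 1142.8000/5 = 228.56000
Σ(xᵢ − x̄)³ = 21294.7200 ⇒ m₃ = 21294.7200/5 = 4258.94400
m₂^(3/2) = 228.56000^(1.5) = 3455.41601
g₁ = m₃ / m₂^(3/2) = 4258.94400 / 3455.41601 ≈ 1.233

1.233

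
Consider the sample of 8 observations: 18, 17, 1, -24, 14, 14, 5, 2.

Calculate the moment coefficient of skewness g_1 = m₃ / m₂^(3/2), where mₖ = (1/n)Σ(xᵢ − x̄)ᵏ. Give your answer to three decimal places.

x̄ = (18 + 17 + 1 - 24 + 14 + 14 + 5 + 2) / 8 = 5.8750
deviations (xᵢ − x̄): 12.1250, 11.1250, -4.8750, -29.8750, 8.1250, 8.1250, -0.8750, -3.8750
Σ(xᵢ − x̄)² = 1334.8750 ⇒ m₂ = 1334.8750/8 = 166.85938
Σ(xᵢ − x̄)³ = -22606.4063 ⇒ m₃ = -22606.4063/8 = -2825.80078
m₂^(3/2) = 166.85938^(1.5) = 2155.39027
g_1 = m₃ / m₂^(3/2) = -2825.80078 / 2155.39027 ≈ -1.311

-1.311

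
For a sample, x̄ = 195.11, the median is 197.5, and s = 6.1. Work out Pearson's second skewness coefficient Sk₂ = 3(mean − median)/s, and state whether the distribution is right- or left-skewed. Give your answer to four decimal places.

-1.1754, left-skewed

Sk₂ = 3(195.11 − 197.5) / 6.1 = 3 × -2.3900 / 6.1
    = -7.1700 / 6.1 ≈ -1.1754
Sk₂ < 0 ⇒ mean < median ⇒ left-skewed (negative skew).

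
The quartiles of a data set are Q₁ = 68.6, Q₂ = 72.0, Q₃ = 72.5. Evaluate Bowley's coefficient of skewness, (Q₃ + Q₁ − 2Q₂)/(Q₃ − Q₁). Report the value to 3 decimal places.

-0.744

numerator: Q₃ + Q₁ − 2Q₂ = 72.5 + 68.6 − 2×72.0 = -2.9000
denominator: Q₃ − Q₁ = 72.5 − 68.6 = 3.9000
Bowley skewness = -2.9000 / 3.9000 ≈ -0.744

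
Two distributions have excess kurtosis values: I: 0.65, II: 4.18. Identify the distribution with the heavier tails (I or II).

Higher excess kurtosis ⇒ heavier tails relative to the normal distribution.
0.65 vs 4.18: the larger is 4.18, so II has heavier tails.

II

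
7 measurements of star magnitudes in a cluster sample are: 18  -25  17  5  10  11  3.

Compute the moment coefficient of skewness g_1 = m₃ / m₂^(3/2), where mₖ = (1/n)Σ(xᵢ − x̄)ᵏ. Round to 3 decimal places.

-1.448

x̄ = (18 - 25 + 17 + 5 + 10 + 11 + 3) / 7 = 5.5714
deviations (xᵢ − x̄): 12.4286, -30.5714, 11.4286, -0.5714, 4.4286, 5.4286, -2.5714
Σ(xᵢ − x̄)² = 1275.7143 ⇒ m₂ = 1275.7143/7 = 182.24490
Σ(xᵢ − x̄)³ = -24930.2449 ⇒ m₃ = -24930.2449/7 = -3561.46356
m₂^(3/2) = 182.24490^(1.5) = 2460.27168
g_1 = m₃ / m₂^(3/2) = -3561.46356 / 2460.27168 ≈ -1.448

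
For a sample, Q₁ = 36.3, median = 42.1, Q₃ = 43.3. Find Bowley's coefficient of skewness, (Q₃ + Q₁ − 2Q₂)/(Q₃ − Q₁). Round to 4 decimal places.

numerator: Q₃ + Q₁ − 2Q₂ = 43.3 + 36.3 − 2×42.1 = -4.6000
denominator: Q₃ − Q₁ = 43.3 − 36.3 = 7.0000
Bowley skewness = -4.6000 / 7.0000 ≈ -0.6571

-0.6571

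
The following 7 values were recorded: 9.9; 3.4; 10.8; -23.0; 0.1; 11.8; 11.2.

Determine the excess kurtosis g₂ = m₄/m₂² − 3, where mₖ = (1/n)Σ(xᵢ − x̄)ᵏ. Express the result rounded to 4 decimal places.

x̄ = 3.4571
Σ(xᵢ − x̄)² = 936.2371 ⇒ m₂ = 133.74816
Σ(xᵢ − x̄)⁴ = 503168.6475 ⇒ m₄ = 71881.23536
m₂² = 17888.57118
g₂ = m₄/m₂² − 3 = 4.01828 − 3 ≈ 1.0183

1.0183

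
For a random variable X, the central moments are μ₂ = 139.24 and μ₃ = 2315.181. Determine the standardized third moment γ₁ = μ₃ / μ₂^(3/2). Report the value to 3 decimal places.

1.409

σ = √μ₂ = √139.24 = 11.80000
σ³ = μ₂^(3/2) = 1643.03200
γ₁ = μ₃/σ³ = 2315.181 / 1643.03200 ≈ 1.409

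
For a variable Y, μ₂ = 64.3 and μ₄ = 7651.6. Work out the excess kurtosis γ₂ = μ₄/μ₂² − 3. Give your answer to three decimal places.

-1.149

μ₂² = 64.3² = 4134.49000
μ₄/μ₂² = 7651.6 / 4134.49000 = 1.85068
γ₂ = 1.85068 − 3 ≈ -1.149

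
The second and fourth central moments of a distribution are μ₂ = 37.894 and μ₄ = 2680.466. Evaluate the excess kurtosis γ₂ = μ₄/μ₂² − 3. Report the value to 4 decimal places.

μ₂² = 37.894² = 1435.95524
μ₄/μ₂² = 2680.466 / 1435.95524 = 1.86668
γ₂ = 1.86668 − 3 ≈ -1.1333

-1.1333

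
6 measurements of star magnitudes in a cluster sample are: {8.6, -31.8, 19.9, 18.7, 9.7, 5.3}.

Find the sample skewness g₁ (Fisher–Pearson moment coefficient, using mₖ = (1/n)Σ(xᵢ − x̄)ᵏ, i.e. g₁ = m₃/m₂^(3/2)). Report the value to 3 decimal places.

x̄ = (8.6 - 31.8 + 19.9 + 18.7 + 9.7 + 5.3) / 6 = 5.0667
deviations (xᵢ − x̄): 3.5333, -36.8667, 14.8333, 13.6333, 4.6333, 0.2333
Σ(xᵢ − x̄)² = 1799.0533 ⇒ m₂ = 1799.0533/6 = 299.84222
Σ(xᵢ − x̄)³ = -44166.0364 ⇒ m₃ = -44166.0364/6 = -7361.00607
m₂^(3/2) = 299.84222^(1.5) = 5192.05377
g₁ = m₃ / m₂^(3/2) = -7361.00607 / 5192.05377 ≈ -1.418

-1.418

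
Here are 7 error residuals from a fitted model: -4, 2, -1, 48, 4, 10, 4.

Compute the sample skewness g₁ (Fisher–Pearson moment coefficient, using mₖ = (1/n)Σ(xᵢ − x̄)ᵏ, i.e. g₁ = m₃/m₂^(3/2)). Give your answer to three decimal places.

1.788

x̄ = (-4 + 2 - 1 + 48 + 4 + 10 + 4) / 7 = 9.0000
deviations (xᵢ − x̄): -13.0000, -7.0000, -10.0000, 39.0000, -5.0000, 1.0000, -5.0000
Σ(xᵢ − x̄)² = 1890.0000 ⇒ m₂ = 1890.0000/7 = 270.00000
Σ(xᵢ − x̄)³ = 55530.0000 ⇒ m₃ = 55530.0000/7 = 7932.85714
m₂^(3/2) = 270.00000^(1.5) = 4436.55272
g₁ = m₃ / m₂^(3/2) = 7932.85714 / 4436.55272 ≈ 1.788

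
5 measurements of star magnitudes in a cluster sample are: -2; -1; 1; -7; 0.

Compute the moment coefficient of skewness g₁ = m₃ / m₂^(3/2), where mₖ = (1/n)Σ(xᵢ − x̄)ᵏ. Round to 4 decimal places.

x̄ = (-2 - 1 + 1 - 7 + 0) / 5 = -1.8000
deviations (xᵢ − x̄): -0.2000, 0.8000, 2.8000, -5.2000, 1.8000
Σ(xᵢ − x̄)² = 38.8000 ⇒ m₂ = 38.8000/5 = 7.76000
Σ(xᵢ − x̄)³ = -112.3200 ⇒ m₃ = -112.3200/5 = -22.46400
m₂^(3/2) = 7.76000^(1.5) = 21.61686
g₁ = m₃ / m₂^(3/2) = -22.46400 / 21.61686 ≈ -1.0392

-1.0392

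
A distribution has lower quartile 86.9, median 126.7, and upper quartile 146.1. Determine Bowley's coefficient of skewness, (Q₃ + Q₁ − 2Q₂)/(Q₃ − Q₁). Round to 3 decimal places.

numerator: Q₃ + Q₁ − 2Q₂ = 146.1 + 86.9 − 2×126.7 = -20.4000
denominator: Q₃ − Q₁ = 146.1 − 86.9 = 59.2000
Bowley skewness = -20.4000 / 59.2000 ≈ -0.345

-0.345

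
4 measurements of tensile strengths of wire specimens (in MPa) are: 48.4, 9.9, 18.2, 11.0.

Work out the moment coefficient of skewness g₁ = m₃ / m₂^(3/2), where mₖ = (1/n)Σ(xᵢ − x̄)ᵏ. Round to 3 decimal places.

x̄ = (48.4 + 9.9 + 18.2 + 11.0) / 4 = 21.8750
deviations (xᵢ − x̄): 26.5250, -11.9750, -3.6750, -10.8750
Σ(xᵢ − x̄)² = 978.7475 ⇒ m₂ = 978.7475/4 = 244.68688
Σ(xᵢ − x̄)³ = 15609.3491 ⇒ m₃ = 15609.3491/4 = 3902.33728
m₂^(3/2) = 244.68688^(1.5) = 3827.50716
g₁ = m₃ / m₂^(3/2) = 3902.33728 / 3827.50716 ≈ 1.020

1.020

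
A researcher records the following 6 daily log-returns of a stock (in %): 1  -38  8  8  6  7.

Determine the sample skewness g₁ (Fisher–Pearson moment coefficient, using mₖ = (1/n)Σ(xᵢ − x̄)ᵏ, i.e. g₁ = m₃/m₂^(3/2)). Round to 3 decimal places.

-1.710

x̄ = (1 - 38 + 8 + 8 + 6 + 7) / 6 = -1.3333
deviations (xᵢ − x̄): 2.3333, -36.6667, 9.3333, 9.3333, 7.3333, 8.3333
Σ(xᵢ − x̄)² = 1647.3333 ⇒ m₂ = 1647.3333/6 = 274.55556
Σ(xᵢ − x̄)³ = -46684.4444 ⇒ m₃ = -46684.4444/6 = -7780.74074
m₂^(3/2) = 274.55556^(1.5) = 4549.30814
g₁ = m₃ / m₂^(3/2) = -7780.74074 / 4549.30814 ≈ -1.710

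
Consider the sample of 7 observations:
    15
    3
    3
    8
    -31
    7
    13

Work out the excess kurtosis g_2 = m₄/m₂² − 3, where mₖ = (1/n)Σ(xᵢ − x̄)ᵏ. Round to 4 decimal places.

x̄ = 2.5714
Σ(xᵢ − x̄)² = 1439.7143 ⇒ m₂ = 205.67347
Σ(xᵢ − x̄)⁴ = 1307162.6181 ⇒ m₄ = 186737.51687
m₂² = 42301.57601
g_2 = m₄/m₂² − 3 = 4.41443 − 3 ≈ 1.4144

1.4144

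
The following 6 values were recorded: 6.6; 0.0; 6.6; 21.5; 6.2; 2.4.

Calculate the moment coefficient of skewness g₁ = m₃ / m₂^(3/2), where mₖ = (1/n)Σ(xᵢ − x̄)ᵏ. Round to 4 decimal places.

1.2604

x̄ = (6.6 + 0.0 + 6.6 + 21.5 + 6.2 + 2.4) / 6 = 7.2167
deviations (xᵢ − x̄): -0.6167, -7.2167, -0.6167, 14.2833, -1.0167, -4.8167
Σ(xᵢ − x̄)² = 281.0883 ⇒ m₂ = 281.0883/6 = 46.84806
Σ(xᵢ − x̄)³ = 2424.8806 ⇒ m₃ = 2424.8806/6 = 404.14676
m₂^(3/2) = 46.84806^(1.5) = 320.65451
g₁ = m₃ / m₂^(3/2) = 404.14676 / 320.65451 ≈ 1.2604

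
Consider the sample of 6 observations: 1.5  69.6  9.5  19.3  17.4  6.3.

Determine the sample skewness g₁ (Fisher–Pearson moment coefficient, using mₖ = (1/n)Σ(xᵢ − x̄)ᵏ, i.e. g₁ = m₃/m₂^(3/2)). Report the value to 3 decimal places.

1.505

x̄ = (1.5 + 69.6 + 9.5 + 19.3 + 17.4 + 6.3) / 6 = 20.6000
deviations (xᵢ − x̄): -19.1000, 49.0000, -11.1000, -1.3000, -3.2000, -14.3000
Σ(xᵢ − x̄)² = 3105.4400 ⇒ m₂ = 3105.4400/6 = 517.57333
Σ(xᵢ − x̄)³ = 106354.3260 ⇒ m₃ = 106354.3260/6 = 17725.72100
m₂^(3/2) = 517.57333^(1.5) = 11774.91656
g₁ = m₃ / m₂^(3/2) = 17725.72100 / 11774.91656 ≈ 1.505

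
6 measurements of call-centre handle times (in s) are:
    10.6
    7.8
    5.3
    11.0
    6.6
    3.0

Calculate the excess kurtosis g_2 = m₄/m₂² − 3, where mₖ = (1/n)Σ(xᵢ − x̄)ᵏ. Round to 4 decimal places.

-1.2473

x̄ = 7.3833
Σ(xᵢ − x̄)² = 47.7683 ⇒ m₂ = 7.96139
Σ(xᵢ − x̄)⁴ = 666.5604 ⇒ m₄ = 111.09341
m₂² = 63.38371
g_2 = m₄/m₂² − 3 = 1.75271 − 3 ≈ -1.2473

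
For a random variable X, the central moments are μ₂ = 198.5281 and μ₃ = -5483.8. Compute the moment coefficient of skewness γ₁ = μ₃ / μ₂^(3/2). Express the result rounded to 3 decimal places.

-1.960

σ = √μ₂ = √198.5281 = 14.09000
σ³ = μ₂^(3/2) = 2797.26093
γ₁ = μ₃/σ³ = -5483.8 / 2797.26093 ≈ -1.960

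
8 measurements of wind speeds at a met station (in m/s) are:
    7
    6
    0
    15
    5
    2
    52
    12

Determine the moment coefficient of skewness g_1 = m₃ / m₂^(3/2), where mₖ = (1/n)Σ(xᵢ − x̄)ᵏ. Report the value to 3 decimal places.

x̄ = (7 + 6 + 0 + 15 + 5 + 2 + 52 + 12) / 8 = 12.3750
deviations (xᵢ − x̄): -5.3750, -6.3750, -12.3750, 2.6250, -7.3750, -10.3750, 39.6250, -0.3750
Σ(xᵢ − x̄)² = 1961.8750 ⇒ m₂ = 1961.8750/8 = 245.23438
Σ(xᵢ − x̄)³ = 58407.4688 ⇒ m₃ = 58407.4688/8 = 7300.93359
m₂^(3/2) = 245.23438^(1.5) = 3840.36072
g_1 = m₃ / m₂^(3/2) = 7300.93359 / 3840.36072 ≈ 1.901

1.901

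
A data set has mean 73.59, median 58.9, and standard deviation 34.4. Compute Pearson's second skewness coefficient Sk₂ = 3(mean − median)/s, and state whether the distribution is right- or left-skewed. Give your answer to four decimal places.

1.2811, right-skewed

Sk₂ = 3(73.59 − 58.9) / 34.4 = 3 × 14.6900 / 34.4
    = 44.0700 / 34.4 ≈ 1.2811
Sk₂ > 0 ⇒ mean > median ⇒ right-skewed (positive skew).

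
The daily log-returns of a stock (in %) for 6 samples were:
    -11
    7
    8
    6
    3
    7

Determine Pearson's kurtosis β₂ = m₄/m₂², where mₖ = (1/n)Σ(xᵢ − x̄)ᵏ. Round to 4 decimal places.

3.7860

x̄ = 3.3333
Σ(xᵢ − x̄)² = 261.3333 ⇒ m₂ = 43.55556
Σ(xᵢ − x̄)⁴ = 43093.7778 ⇒ m₄ = 7182.29630
m₂² = 1897.08642
β₂ = m₄/m₂² = 7182.29630 / 1897.08642 ≈ 3.7860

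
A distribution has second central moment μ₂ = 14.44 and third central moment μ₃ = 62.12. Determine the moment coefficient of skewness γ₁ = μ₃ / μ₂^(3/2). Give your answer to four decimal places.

1.1321

σ = √μ₂ = √14.44 = 3.80000
σ³ = μ₂^(3/2) = 54.87200
γ₁ = μ₃/σ³ = 62.12 / 54.87200 ≈ 1.1321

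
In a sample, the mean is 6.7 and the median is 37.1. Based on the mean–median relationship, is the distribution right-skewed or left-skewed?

mean − median = 6.7 − 37.1 = -30.4
mean < median ⇒ the longer tail is on the left ⇒ left-skewed (negatively skewed).

left-skewed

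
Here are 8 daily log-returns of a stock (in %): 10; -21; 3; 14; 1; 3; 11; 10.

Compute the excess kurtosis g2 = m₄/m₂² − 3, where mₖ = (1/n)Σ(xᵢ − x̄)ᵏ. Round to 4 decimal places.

1.3457

x̄ = 3.8750
Σ(xᵢ − x̄)² = 856.8750 ⇒ m₂ = 107.10938
Σ(xᵢ − x̄)⁴ = 398841.8379 ⇒ m₄ = 49855.22974
m₂² = 11472.41821
g2 = m₄/m₂² − 3 = 4.34566 − 3 ≈ 1.3457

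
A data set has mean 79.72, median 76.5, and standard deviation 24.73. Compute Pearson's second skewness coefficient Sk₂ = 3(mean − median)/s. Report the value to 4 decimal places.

Sk₂ = 3(79.72 − 76.5) / 24.73 = 3 × 3.2200 / 24.73
    = 9.6600 / 24.73 ≈ 0.3906

0.3906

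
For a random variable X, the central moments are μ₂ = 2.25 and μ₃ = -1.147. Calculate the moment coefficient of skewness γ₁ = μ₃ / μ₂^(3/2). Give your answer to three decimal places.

-0.340

σ = √μ₂ = √2.25 = 1.50000
σ³ = μ₂^(3/2) = 3.37500
γ₁ = μ₃/σ³ = -1.147 / 3.37500 ≈ -0.340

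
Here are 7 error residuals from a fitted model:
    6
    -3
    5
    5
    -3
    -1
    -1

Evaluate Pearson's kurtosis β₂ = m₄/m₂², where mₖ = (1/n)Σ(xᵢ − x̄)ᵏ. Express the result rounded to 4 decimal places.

x̄ = 1.1429
Σ(xᵢ − x̄)² = 96.8571 ⇒ m₂ = 13.83673
Σ(xᵢ − x̄)⁴ = 1630.5831 ⇒ m₄ = 232.94044
m₂² = 191.45523
β₂ = m₄/m₂² = 232.94044 / 191.45523 ≈ 1.2167

1.2167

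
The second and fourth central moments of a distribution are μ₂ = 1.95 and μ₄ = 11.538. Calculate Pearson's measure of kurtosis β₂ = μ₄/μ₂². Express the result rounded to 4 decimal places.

3.0343

μ₂² = 1.95² = 3.80250
μ₄/μ₂² = 11.538 / 3.80250 = 3.03432
β₂ ≈ 3.0343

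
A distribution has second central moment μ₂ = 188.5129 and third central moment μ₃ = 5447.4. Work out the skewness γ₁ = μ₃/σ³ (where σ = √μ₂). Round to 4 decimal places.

2.1046

σ = √μ₂ = √188.5129 = 13.73000
σ³ = μ₂^(3/2) = 2588.28212
γ₁ = μ₃/σ³ = 5447.4 / 2588.28212 ≈ 2.1046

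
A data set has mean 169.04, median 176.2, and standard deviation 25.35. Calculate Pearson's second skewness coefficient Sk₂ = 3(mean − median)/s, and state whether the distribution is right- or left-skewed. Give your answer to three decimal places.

-0.847, left-skewed

Sk₂ = 3(169.04 − 176.2) / 25.35 = 3 × -7.1600 / 25.35
    = -21.4800 / 25.35 ≈ -0.847
Sk₂ < 0 ⇒ mean < median ⇒ left-skewed (negative skew).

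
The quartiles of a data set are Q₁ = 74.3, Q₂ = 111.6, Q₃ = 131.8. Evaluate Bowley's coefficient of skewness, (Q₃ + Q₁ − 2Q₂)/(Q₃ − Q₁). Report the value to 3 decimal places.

-0.297

numerator: Q₃ + Q₁ − 2Q₂ = 131.8 + 74.3 − 2×111.6 = -17.1000
denominator: Q₃ − Q₁ = 131.8 − 74.3 = 57.5000
Bowley skewness = -17.1000 / 57.5000 ≈ -0.297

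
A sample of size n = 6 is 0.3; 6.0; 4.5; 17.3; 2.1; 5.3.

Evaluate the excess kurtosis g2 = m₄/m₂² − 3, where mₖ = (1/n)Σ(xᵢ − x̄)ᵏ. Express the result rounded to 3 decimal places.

0.406

x̄ = 5.9167
Σ(xᵢ − x̄)² = 178.0883 ⇒ m₂ = 29.68139
Σ(xᵢ − x̄)⁴ = 18002.6264 ⇒ m₄ = 3000.43774
m₂² = 880.98485
g2 = m₄/m₂² − 3 = 3.40578 − 3 ≈ 0.406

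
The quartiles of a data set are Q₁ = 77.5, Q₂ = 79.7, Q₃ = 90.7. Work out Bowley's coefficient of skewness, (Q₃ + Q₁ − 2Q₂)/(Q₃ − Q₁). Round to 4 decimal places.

0.6667

numerator: Q₃ + Q₁ − 2Q₂ = 90.7 + 77.5 − 2×79.7 = 8.8000
denominator: Q₃ − Q₁ = 90.7 − 77.5 = 13.2000
Bowley skewness = 8.8000 / 13.2000 ≈ 0.6667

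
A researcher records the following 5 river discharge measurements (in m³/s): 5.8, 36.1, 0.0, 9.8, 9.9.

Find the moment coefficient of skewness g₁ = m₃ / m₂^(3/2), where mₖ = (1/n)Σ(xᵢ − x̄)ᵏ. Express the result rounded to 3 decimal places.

x̄ = (5.8 + 36.1 + 0.0 + 9.8 + 9.9) / 5 = 12.3200
deviations (xᵢ − x̄): -6.5200, 23.7800, -12.3200, -2.5200, -2.4200
Σ(xᵢ − x̄)² = 771.9880 ⇒ m₂ = 771.9880/5 = 154.39760
Σ(xᵢ − x̄)³ = 11270.0117 ⇒ m₃ = 11270.0117/5 = 2254.00234
m₂^(3/2) = 154.39760^(1.5) = 1918.49565
g₁ = m₃ / m₂^(3/2) = 2254.00234 / 1918.49565 ≈ 1.175

1.175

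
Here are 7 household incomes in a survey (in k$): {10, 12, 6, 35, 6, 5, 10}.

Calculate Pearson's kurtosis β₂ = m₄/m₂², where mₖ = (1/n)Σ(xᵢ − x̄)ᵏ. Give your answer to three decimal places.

4.606

x̄ = 12.0000
Σ(xᵢ − x̄)² = 658.0000 ⇒ m₂ = 94.00000
Σ(xᵢ − x̄)⁴ = 284866.0000 ⇒ m₄ = 40695.14286
m₂² = 8836.00000
β₂ = m₄/m₂² = 40695.14286 / 8836.00000 ≈ 4.606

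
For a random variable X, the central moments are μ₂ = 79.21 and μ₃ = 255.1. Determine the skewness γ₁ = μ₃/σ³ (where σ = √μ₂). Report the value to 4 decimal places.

σ = √μ₂ = √79.21 = 8.90000
σ³ = μ₂^(3/2) = 704.96900
γ₁ = μ₃/σ³ = 255.1 / 704.96900 ≈ 0.3619

0.3619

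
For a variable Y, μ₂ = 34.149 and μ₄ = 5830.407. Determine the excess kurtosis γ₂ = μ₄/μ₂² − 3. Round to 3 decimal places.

2.000

μ₂² = 34.149² = 1166.15420
μ₄/μ₂² = 5830.407 / 1166.15420 = 4.99969
γ₂ = 4.99969 − 3 ≈ 2.000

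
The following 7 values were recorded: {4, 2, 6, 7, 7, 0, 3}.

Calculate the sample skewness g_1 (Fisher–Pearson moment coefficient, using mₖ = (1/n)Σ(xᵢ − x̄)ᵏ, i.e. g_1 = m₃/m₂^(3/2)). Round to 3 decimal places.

-0.277

x̄ = (4 + 2 + 6 + 7 + 7 + 0 + 3) / 7 = 4.1429
deviations (xᵢ − x̄): -0.1429, -2.1429, 1.8571, 2.8571, 2.8571, -4.1429, -1.1429
Σ(xᵢ − x̄)² = 42.8571 ⇒ m₂ = 42.8571/7 = 6.12245
Σ(xᵢ − x̄)³ = -29.3878 ⇒ m₃ = -29.3878/7 = -4.19825
m₂^(3/2) = 6.12245^(1.5) = 15.14913
g_1 = m₃ / m₂^(3/2) = -4.19825 / 15.14913 ≈ -0.277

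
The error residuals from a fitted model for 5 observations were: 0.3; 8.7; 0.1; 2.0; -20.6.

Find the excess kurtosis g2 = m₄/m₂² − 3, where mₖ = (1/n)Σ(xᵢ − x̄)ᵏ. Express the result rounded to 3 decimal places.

x̄ = -1.9000
Σ(xᵢ − x̄)² = 486.1000 ⇒ m₂ = 97.22000
Σ(xᵢ − x̄)⁴ = 135178.6354 ⇒ m₄ = 27035.72708
m₂² = 9451.72840
g2 = m₄/m₂² − 3 = 2.86040 − 3 ≈ -0.140

-0.140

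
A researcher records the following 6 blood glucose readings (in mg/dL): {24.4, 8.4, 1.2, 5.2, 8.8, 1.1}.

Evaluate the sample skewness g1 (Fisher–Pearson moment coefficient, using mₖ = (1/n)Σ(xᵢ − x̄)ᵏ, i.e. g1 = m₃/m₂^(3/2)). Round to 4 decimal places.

x̄ = (24.4 + 8.4 + 1.2 + 5.2 + 8.8 + 1.1) / 6 = 8.1833
deviations (xᵢ − x̄): 16.2167, 0.2167, -6.9833, -2.9833, 0.6167, -7.0833
Σ(xᵢ − x̄)² = 371.2483 ⇒ m₂ = 371.2483/6 = 61.87472
Σ(xᵢ − x̄)³ = 3542.4034 ⇒ m₃ = 3542.4034/6 = 590.40057
m₂^(3/2) = 61.87472^(1.5) = 486.70958
g1 = m₃ / m₂^(3/2) = 590.40057 / 486.70958 ≈ 1.2130

1.2130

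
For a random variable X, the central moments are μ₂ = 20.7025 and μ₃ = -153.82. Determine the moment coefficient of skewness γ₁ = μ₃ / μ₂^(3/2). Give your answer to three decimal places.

-1.633

σ = √μ₂ = √20.7025 = 4.55000
σ³ = μ₂^(3/2) = 94.19638
γ₁ = μ₃/σ³ = -153.82 / 94.19638 ≈ -1.633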